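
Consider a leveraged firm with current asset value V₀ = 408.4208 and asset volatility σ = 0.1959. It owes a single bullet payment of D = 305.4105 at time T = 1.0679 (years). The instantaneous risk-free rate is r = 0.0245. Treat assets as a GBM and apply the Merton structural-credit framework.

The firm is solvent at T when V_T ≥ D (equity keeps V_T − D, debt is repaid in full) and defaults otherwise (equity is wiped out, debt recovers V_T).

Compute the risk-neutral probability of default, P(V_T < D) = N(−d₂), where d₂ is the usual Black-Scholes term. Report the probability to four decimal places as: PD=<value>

d₁ = [ln(V₀/D) + (r + σ²/2)T] / (σ√T)
   = [ln(408.4208/305.4105) + (0.0245 + 0.5·0.1959²)·1.0679] / (0.1959·√1.0679)
   = [0.290641 + 0.046655] / 0.202442 = 1.666140
d₂ = d₁ − σ√T = 1.666140 − 0.202442 = 1.463699
risk-neutral PD = N(−d₂) = N(-1.463699) = 0.071638

PD=0.0716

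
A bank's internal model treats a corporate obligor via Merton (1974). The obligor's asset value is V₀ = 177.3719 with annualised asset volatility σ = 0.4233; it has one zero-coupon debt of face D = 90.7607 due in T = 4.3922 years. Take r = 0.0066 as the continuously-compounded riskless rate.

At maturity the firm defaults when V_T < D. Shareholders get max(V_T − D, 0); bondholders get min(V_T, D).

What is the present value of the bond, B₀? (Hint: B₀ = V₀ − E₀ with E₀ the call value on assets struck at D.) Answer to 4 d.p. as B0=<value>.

d₁ = [ln(V₀/D) + (r + σ²/2)T] / (σ√T)
   = [ln(177.3719/90.7607) + (0.0066 + 0.5·0.4233²)·4.3922] / (0.4233·√4.3922)
   = [0.670022 + 0.422492] / 0.887134 = 1.231510
d₂ = d₁ − σ√T = 1.231510 − 0.887134 = 0.344375
N(d₁) = 0.890934,  N(d₂) = 0.634718,  e^(−rT) = 0.971428
E₀ = V₀·N(d₁) − D·e^(−rT)·N(d₂)
   = 177.3719·0.890934 − 90.7607·0.971428·0.634718 = 102.065159
B₀ = V₀ − E₀ = 177.3719 − 102.065159 = 75.306741

B0=75.3067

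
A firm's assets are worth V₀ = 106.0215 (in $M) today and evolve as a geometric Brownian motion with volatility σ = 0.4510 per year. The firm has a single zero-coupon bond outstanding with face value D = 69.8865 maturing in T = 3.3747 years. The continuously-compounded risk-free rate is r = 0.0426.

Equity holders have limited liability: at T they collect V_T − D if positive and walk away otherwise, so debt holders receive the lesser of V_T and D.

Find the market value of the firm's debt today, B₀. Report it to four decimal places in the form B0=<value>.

B0=51.1231

d₁ = [ln(V₀/D) + (r + σ²/2)T] / (σ√T)
   = [ln(106.0215/69.8865) + (0.0426 + 0.5·0.4510²)·3.3747] / (0.4510·√3.3747)
   = [0.416769 + 0.486971] / 0.828503 = 1.090811
d₂ = d₁ − σ√T = 1.090811 − 0.828503 = 0.262308
N(d₁) = 0.862322,  N(d₂) = 0.603458,  e^(−rT) = 0.866094
E₀ = V₀·N(d₁) − D·e^(−rT)·N(d₂)
   = 106.0215·0.862322 − 69.8865·0.866094·0.603458 = 54.898411
B₀ = V₀ − E₀ = 106.0215 − 54.898411 = 51.123089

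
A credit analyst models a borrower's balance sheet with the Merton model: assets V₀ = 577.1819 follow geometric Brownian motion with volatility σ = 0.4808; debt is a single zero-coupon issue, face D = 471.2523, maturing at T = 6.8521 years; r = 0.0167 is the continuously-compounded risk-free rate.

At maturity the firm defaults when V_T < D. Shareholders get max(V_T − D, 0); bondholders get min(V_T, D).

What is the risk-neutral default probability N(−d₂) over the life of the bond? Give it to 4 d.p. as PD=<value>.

d₁ = [ln(V₀/D) + (r + σ²/2)T] / (σ√T)
   = [ln(577.1819/471.2523) + (0.0167 + 0.5·0.4808²)·6.8521] / (0.4808·√6.8521)
   = [0.202764 + 0.906425] / 1.258567 = 0.881311
d₂ = d₁ − σ√T = 0.881311 − 1.258567 = -0.377256
risk-neutral PD = N(−d₂) = N(0.377256) = 0.647008

PD=0.6470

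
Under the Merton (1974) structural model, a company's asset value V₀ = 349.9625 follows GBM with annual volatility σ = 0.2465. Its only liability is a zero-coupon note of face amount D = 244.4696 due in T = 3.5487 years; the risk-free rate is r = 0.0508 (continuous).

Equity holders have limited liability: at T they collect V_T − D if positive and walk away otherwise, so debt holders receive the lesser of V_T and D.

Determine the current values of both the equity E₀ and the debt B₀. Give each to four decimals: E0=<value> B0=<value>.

d₁ = [ln(V₀/D) + (r + σ²/2)T] / (σ√T)
   = [ln(349.9625/244.4696) + (0.0508 + 0.5·0.2465²)·3.5487] / (0.2465·√3.5487)
   = [0.358735 + 0.288087] / 0.464357 = 1.392944
d₂ = d₁ − σ√T = 1.392944 − 0.464357 = 0.928587
N(d₁) = 0.918182,  N(d₂) = 0.823448,  e^(−rT) = 0.835041
E₀ = V₀·N(d₁) − D·e^(−rT)·N(d₂)
   = 349.9625·0.918182 − 244.4696·0.835041·0.823448 = 153.228512
B₀ = V₀ − E₀ = 349.9625 − 153.228512 = 196.733988

E0=153.2285 B0=196.7340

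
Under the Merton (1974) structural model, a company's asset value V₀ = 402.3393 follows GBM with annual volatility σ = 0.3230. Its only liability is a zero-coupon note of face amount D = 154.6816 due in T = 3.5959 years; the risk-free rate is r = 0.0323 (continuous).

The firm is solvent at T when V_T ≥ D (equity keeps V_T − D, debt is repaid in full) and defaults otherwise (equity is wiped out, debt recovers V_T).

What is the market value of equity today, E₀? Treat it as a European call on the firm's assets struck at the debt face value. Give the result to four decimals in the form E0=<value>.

d₁ = [ln(V₀/D) + (r + σ²/2)T] / (σ√T)
   = [ln(402.3393/154.6816) + (0.0323 + 0.5·0.3230²)·3.5959] / (0.3230·√3.5959)
   = [0.955927 + 0.303726] / 0.612500 = 2.056575
d₂ = d₁ − σ√T = 2.056575 − 0.612500 = 1.444075
N(d₁) = 0.980136,  N(d₂) = 0.925641,  e^(−rT) = 0.890344
E₀ = V₀·N(d₁) − D·e^(−rT)·N(d₂)
   = 402.3393·0.980136 − 154.6816·0.890344·0.925641 = 266.868306

E0=266.8683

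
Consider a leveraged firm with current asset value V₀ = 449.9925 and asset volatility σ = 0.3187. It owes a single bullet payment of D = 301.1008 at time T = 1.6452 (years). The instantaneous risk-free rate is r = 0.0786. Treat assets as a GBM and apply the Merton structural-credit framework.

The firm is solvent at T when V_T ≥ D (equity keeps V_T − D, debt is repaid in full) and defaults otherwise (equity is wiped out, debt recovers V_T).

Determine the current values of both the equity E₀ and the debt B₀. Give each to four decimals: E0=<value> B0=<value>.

E0=191.7556 B0=258.2369

d₁ = [ln(V₀/D) + (r + σ²/2)T] / (σ√T)
   = [ln(449.9925/301.1008) + (0.0786 + 0.5·0.3187²)·1.6452] / (0.3187·√1.6452)
   = [0.401786 + 0.212864] / 0.408782 = 1.503614
d₂ = d₁ − σ√T = 1.503614 − 0.408782 = 1.094832
N(d₁) = 0.933660,  N(d₂) = 0.863205,  e^(−rT) = 0.878699
E₀ = V₀·N(d₁) − D·e^(−rT)·N(d₂)
   = 449.9925·0.933660 − 301.1008·0.878699·0.863205 = 191.755634
B₀ = V₀ − E₀ = 449.9925 − 191.755634 = 258.236866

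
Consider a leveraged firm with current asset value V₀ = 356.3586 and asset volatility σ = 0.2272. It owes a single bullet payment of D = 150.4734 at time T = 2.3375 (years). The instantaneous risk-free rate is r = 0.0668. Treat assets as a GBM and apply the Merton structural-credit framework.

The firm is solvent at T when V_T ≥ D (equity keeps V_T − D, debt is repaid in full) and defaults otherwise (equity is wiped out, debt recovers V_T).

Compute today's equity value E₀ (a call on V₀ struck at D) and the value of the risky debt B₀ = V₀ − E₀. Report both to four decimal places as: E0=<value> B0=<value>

d₁ = [ln(V₀/D) + (r + σ²/2)T] / (σ√T)
   = [ln(356.3586/150.4734) + (0.0668 + 0.5·0.2272²)·2.3375] / (0.2272·√2.3375)
   = [0.862151 + 0.216476] / 0.347363 = 3.105182
d₂ = d₁ − σ√T = 3.105182 − 0.347363 = 2.757819
N(d₁) = 0.999049,  N(d₂) = 0.997091,  e^(−rT) = 0.855435
E₀ = V₀·N(d₁) − D·e^(−rT)·N(d₂)
   = 356.3586·0.999049 − 150.4734·0.855435·0.997091 = 227.674038
B₀ = V₀ − E₀ = 356.3586 − 227.674038 = 128.684562

E0=227.6740 B0=128.6846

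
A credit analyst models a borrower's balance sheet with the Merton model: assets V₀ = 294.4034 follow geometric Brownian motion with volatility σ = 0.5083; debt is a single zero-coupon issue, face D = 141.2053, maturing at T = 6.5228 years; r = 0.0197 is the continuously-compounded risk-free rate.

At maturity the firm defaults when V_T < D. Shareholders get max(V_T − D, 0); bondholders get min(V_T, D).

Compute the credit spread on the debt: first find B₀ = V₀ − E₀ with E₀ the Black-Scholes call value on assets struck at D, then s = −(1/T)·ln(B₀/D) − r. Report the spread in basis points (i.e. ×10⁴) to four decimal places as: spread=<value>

d₁ = [ln(V₀/D) + (r + σ²/2)T] / (σ√T)
   = [ln(294.4034/141.2053) + (0.0197 + 0.5·0.5083²)·6.5228] / (0.5083·√6.5228)
   = [0.734736 + 0.971143] / 1.298187 = 1.314048
d₂ = d₁ − σ√T = 1.314048 − 1.298187 = 0.015861
N(d₁) = 0.905585,  N(d₂) = 0.506327,  e^(−rT) = 0.879414
E₀ = V₀·N(d₁) − D·e^(−rT)·N(d₂)
   = 294.4034·0.905585 − 141.2053·0.879414·0.506327 = 203.732580
B₀ = V₀ − E₀ = 294.4034 − 203.732580 = 90.670820
spread = −(1/T)·ln(B₀/D) − r = −(1/6.5228)·ln(90.670820/141.2053) − 0.0197 = 0.04821244
in basis points: 0.04821244 × 10⁴ = 482.1244 bp

spread=482.1244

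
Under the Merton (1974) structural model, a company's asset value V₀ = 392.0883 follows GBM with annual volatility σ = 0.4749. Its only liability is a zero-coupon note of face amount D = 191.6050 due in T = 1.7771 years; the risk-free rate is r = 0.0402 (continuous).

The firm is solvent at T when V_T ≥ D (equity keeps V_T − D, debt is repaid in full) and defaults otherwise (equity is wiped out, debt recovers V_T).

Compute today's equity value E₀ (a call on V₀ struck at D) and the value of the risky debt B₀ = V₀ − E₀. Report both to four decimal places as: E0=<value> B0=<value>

d₁ = [ln(V₀/D) + (r + σ²/2)T] / (σ√T)
   = [ln(392.0883/191.6050) + (0.0402 + 0.5·0.4749²)·1.7771] / (0.4749·√1.7771)
   = [0.716051 + 0.271834] / 0.633079 = 1.560445
d₂ = d₁ − σ√T = 1.560445 − 0.633079 = 0.927365
N(d₁) = 0.940673,  N(d₂) = 0.823132,  e^(−rT) = 0.931053
E₀ = V₀·N(d₁) − D·e^(−rT)·N(d₂)
   = 392.0883·0.940673 − 191.6050·0.931053·0.823132 = 221.984693
B₀ = V₀ − E₀ = 392.0883 − 221.984693 = 170.103607

E0=221.9847 B0=170.1036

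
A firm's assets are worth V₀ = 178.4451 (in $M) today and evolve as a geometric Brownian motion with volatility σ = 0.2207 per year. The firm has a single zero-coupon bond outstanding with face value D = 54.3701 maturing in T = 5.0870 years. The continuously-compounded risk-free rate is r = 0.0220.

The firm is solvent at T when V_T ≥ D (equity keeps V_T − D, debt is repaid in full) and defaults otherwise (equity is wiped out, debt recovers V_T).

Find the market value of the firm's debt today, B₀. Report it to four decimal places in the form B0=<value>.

d₁ = [ln(V₀/D) + (r + σ²/2)T] / (σ√T)
   = [ln(178.4451/54.3701) + (0.0220 + 0.5·0.2207²)·5.0870] / (0.2207·√5.0870)
   = [1.188467 + 0.235804] / 0.497775 = 2.861273
d₂ = d₁ − σ√T = 2.861273 − 0.497775 = 2.363498
N(d₁) = 0.997890,  N(d₂) = 0.990948,  e^(−rT) = 0.894121
E₀ = V₀·N(d₁) − D·e^(−rT)·N(d₂)
   = 178.4451·0.997890 − 54.3701·0.894121·0.990948 = 129.895208
B₀ = V₀ − E₀ = 178.4451 − 129.895208 = 48.549892

B0=48.5499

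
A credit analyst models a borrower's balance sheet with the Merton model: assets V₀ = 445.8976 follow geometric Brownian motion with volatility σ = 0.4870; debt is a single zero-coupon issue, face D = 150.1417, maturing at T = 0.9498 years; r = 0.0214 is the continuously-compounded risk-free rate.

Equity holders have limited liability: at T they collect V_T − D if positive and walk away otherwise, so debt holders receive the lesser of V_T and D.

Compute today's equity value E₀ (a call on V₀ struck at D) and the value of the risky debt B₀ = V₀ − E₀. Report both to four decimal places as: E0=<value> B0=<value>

d₁ = [ln(V₀/D) + (r + σ²/2)T] / (σ√T)
   = [ln(445.8976/150.1417) + (0.0214 + 0.5·0.4870²)·0.9498] / (0.4870·√0.9498)
   = [1.088510 + 0.132957] / 0.474619 = 2.573574
d₂ = d₁ − σ√T = 2.573574 − 0.474619 = 2.098955
N(d₁) = 0.994967,  N(d₂) = 0.982090,  e^(−rT) = 0.979879
E₀ = V₀·N(d₁) − D·e^(−rT)·N(d₂)
   = 445.8976·0.994967 − 150.1417·0.979879·0.982090 = 299.167758
B₀ = V₀ − E₀ = 445.8976 − 299.167758 = 146.729842

E0=299.1678 B0=146.7298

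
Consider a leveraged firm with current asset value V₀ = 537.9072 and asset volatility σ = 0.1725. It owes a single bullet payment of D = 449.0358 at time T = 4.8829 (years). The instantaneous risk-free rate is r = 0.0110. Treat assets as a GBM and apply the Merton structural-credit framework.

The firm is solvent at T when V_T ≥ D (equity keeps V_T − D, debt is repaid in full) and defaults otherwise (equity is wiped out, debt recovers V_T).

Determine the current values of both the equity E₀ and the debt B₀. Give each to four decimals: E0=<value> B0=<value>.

E0=142.0940 B0=395.8132

d₁ = [ln(V₀/D) + (r + σ²/2)T] / (σ√T)
   = [ln(537.9072/449.0358) + (0.0110 + 0.5·0.1725²)·4.8829] / (0.1725·√4.8829)
   = [0.180583 + 0.126360] / 0.381178 = 0.805250
d₂ = d₁ − σ√T = 0.805250 − 0.381178 = 0.424072
N(d₁) = 0.789662,  N(d₂) = 0.664243,  e^(−rT) = 0.947705
E₀ = V₀·N(d₁) − D·e^(−rT)·N(d₂)
   = 537.9072·0.789662 − 449.0358·0.947705·0.664243 = 142.093961
B₀ = V₀ − E₀ = 537.9072 − 142.093961 = 395.813239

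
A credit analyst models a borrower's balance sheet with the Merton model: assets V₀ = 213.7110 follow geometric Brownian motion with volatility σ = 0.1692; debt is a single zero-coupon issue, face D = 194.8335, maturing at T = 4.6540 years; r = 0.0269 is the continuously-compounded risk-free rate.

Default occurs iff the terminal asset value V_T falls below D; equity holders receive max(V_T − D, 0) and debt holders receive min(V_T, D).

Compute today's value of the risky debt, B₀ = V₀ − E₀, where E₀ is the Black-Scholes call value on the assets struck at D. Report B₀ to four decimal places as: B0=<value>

d₁ = [ln(V₀/D) + (r + σ²/2)T] / (σ√T)
   = [ln(213.7110/194.8335) + (0.0269 + 0.5·0.1692²)·4.6540] / (0.1692·√4.6540)
   = [0.092479 + 0.191811] / 0.365017 = 0.778842
d₂ = d₁ − σ√T = 0.778842 − 0.365017 = 0.413824
N(d₁) = 0.781963,  N(d₂) = 0.660499,  e^(−rT) = 0.882327
E₀ = V₀·N(d₁) − D·e^(−rT)·N(d₂)
   = 213.7110·0.781963 − 194.8335·0.882327·0.660499 = 53.569970
B₀ = V₀ − E₀ = 213.7110 − 53.569970 = 160.141030

B0=160.1410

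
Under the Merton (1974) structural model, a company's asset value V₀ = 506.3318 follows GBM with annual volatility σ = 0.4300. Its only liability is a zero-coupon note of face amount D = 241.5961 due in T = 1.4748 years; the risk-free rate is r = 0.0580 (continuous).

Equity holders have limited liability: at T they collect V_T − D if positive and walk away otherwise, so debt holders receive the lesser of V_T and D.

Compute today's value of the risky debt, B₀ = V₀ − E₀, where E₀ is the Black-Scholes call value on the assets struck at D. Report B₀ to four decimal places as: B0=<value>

B0=217.6393

d₁ = [ln(V₀/D) + (r + σ²/2)T] / (σ√T)
   = [ln(506.3318/241.5961) + (0.0580 + 0.5·0.4300²)·1.4748] / (0.4300·√1.4748)
   = [0.739925 + 0.221884] / 0.522198 = 1.841847
d₂ = d₁ − σ√T = 1.841847 − 0.522198 = 1.319649
N(d₁) = 0.967251,  N(d₂) = 0.906524,  e^(−rT) = 0.918018
E₀ = V₀·N(d₁) − D·e^(−rT)·N(d₂)
   = 506.3318·0.967251 − 241.5961·0.918018·0.906524 = 288.692533
B₀ = V₀ − E₀ = 506.3318 − 288.692533 = 217.639267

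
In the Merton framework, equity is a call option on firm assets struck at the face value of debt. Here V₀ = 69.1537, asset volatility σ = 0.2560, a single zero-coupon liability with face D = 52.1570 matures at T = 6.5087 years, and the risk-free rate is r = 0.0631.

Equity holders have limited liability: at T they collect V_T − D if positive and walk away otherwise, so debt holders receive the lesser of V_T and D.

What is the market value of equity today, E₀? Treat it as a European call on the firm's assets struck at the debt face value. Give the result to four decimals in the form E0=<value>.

E0=36.8513

d₁ = [ln(V₀/D) + (r + σ²/2)T] / (σ√T)
   = [ln(69.1537/52.1570) + (0.0631 + 0.5·0.2560²)·6.5087] / (0.2560·√6.5087)
   = [0.282073 + 0.623976] / 0.653111 = 1.387282
d₂ = d₁ − σ√T = 1.387282 − 0.653111 = 0.734171
N(d₁) = 0.917322,  N(d₂) = 0.768578,  e^(−rT) = 0.663187
E₀ = V₀·N(d₁) − D·e^(−rT)·N(d₂)
   = 69.1537·0.917322 − 52.1570·0.663187·0.768578 = 36.851253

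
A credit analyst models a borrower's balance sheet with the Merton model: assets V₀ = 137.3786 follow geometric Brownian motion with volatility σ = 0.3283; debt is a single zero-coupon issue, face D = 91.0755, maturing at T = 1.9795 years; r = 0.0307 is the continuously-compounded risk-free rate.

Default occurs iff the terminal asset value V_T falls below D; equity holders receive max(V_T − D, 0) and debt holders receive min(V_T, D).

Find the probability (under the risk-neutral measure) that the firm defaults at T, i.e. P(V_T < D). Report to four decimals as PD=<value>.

d₁ = [ln(V₀/D) + (r + σ²/2)T] / (σ√T)
   = [ln(137.3786/91.0755) + (0.0307 + 0.5·0.3283²)·1.9795] / (0.3283·√1.9795)
   = [0.411052 + 0.167447] / 0.461901 = 1.252431
d₂ = d₁ − σ√T = 1.252431 − 0.461901 = 0.790530
risk-neutral PD = N(−d₂) = N(-0.790530) = 0.214609

PD=0.2146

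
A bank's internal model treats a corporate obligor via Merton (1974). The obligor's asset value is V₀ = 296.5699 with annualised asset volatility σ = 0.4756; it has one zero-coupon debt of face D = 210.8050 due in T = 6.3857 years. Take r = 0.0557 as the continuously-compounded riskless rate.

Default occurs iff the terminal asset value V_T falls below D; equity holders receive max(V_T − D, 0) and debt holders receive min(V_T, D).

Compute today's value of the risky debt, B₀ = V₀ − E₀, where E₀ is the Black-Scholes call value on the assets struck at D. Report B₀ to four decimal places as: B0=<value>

B0=107.8600

d₁ = [ln(V₀/D) + (r + σ²/2)T] / (σ√T)
   = [ln(296.5699/210.8050) + (0.0557 + 0.5·0.4756²)·6.3857] / (0.4756·√6.3857)
   = [0.341349 + 1.077891] / 1.201838 = 1.180891
d₂ = d₁ − σ√T = 1.180891 − 1.201838 = -0.020947
N(d₁) = 0.881177,  N(d₂) = 0.491644,  e^(−rT) = 0.700694
E₀ = V₀·N(d₁) − D·e^(−rT)·N(d₂)
   = 296.5699·0.881177 − 210.8050·0.700694·0.491644 = 188.709930
B₀ = V₀ − E₀ = 296.5699 − 188.709930 = 107.859970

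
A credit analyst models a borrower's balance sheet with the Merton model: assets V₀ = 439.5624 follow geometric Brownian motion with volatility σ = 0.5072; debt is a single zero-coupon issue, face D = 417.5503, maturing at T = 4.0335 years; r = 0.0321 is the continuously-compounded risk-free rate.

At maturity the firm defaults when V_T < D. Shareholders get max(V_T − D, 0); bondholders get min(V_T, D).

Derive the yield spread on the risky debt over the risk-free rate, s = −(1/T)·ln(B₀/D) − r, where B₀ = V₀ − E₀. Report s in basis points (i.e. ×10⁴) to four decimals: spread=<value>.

spread=1011.8358

d₁ = [ln(V₀/D) + (r + σ²/2)T] / (σ√T)
   = [ln(439.5624/417.5503) + (0.0321 + 0.5·0.5072²)·4.0335] / (0.5072·√4.0335)
   = [0.051375 + 0.648288] / 1.018639 = 0.686860
d₂ = d₁ − σ√T = 0.686860 − 1.018639 = -0.331779
N(d₁) = 0.753915,  N(d₂) = 0.370028,  e^(−rT) = 0.878556
E₀ = V₀·N(d₁) − D·e^(−rT)·N(d₂)
   = 439.5624·0.753915 − 417.5503·0.878556·0.370028 = 195.650845
B₀ = V₀ − E₀ = 439.5624 − 195.650845 = 243.911555
spread = −(1/T)·ln(B₀/D) − r = −(1/4.0335)·ln(243.911555/417.5503) − 0.0321 = 0.10118358
in basis points: 0.10118358 × 10⁴ = 1011.8358 bp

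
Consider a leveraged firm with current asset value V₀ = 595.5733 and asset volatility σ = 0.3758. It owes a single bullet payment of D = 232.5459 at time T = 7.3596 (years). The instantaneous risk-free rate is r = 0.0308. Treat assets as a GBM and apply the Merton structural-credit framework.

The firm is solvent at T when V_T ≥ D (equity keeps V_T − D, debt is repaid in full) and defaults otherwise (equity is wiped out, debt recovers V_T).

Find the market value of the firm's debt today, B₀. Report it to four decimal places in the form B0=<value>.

d₁ = [ln(V₀/D) + (r + σ²/2)T] / (σ√T)
   = [ln(595.5733/232.5459) + (0.0308 + 0.5·0.3758²)·7.3596] / (0.3758·√7.3596)
   = [0.940437 + 0.746358] / 1.019492 = 1.654544
d₂ = d₁ − σ√T = 1.654544 − 1.019492 = 0.635052
N(d₁) = 0.950991,  N(d₂) = 0.737303,  e^(−rT) = 0.797179
E₀ = V₀·N(d₁) − D·e^(−rT)·N(d₂)
   = 595.5733·0.950991 − 232.5459·0.797179·0.737303 = 429.703391
B₀ = V₀ − E₀ = 595.5733 − 429.703391 = 165.869909

B0=165.8699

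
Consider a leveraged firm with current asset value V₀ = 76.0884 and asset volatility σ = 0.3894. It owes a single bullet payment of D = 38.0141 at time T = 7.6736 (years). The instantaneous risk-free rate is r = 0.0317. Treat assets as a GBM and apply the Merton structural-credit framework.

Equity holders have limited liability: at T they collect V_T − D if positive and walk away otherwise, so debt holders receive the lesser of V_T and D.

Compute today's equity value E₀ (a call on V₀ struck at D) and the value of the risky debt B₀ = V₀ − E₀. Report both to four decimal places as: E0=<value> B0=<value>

d₁ = [ln(V₀/D) + (r + σ²/2)T] / (σ√T)
   = [ln(76.0884/38.0141) + (0.0317 + 0.5·0.3894²)·7.6736] / (0.3894·√7.6736)
   = [0.693939 + 0.825036] / 1.078687 = 1.408170
d₂ = d₁ − σ√T = 1.408170 − 1.078687 = 0.329483
N(d₁) = 0.920460,  N(d₂) = 0.629105,  e^(−rT) = 0.784073
E₀ = V₀·N(d₁) − D·e^(−rT)·N(d₂)
   = 76.0884·0.920460 − 38.0141·0.784073·0.629105 = 51.285316
B₀ = V₀ − E₀ = 76.0884 − 51.285316 = 24.803084

E0=51.2853 B0=24.8031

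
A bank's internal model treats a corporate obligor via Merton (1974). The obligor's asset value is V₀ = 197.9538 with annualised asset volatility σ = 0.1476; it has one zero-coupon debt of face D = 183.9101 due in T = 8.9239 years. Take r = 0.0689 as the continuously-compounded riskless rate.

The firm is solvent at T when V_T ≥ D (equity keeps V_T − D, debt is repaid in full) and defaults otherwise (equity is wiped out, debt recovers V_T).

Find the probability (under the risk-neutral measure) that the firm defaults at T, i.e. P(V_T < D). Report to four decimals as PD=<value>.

d₁ = [ln(V₀/D) + (r + σ²/2)T] / (σ√T)
   = [ln(197.9538/183.9101) + (0.0689 + 0.5·0.1476²)·8.9239] / (0.1476·√8.9239)
   = [0.073587 + 0.712064] / 0.440924 = 1.781827
d₂ = d₁ − σ√T = 1.781827 − 0.440924 = 1.340903
risk-neutral PD = N(−d₂) = N(-1.340903) = 0.089976

PD=0.0900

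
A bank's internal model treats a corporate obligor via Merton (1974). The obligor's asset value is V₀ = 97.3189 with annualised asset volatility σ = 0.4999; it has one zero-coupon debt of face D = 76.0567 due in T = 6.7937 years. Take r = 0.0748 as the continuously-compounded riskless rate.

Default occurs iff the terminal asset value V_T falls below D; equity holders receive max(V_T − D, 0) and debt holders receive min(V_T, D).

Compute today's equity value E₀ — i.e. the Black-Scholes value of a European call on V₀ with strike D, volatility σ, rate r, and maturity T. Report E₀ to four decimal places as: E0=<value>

d₁ = [ln(V₀/D) + (r + σ²/2)T] / (σ√T)
   = [ln(97.3189/76.0567) + (0.0748 + 0.5·0.4999²)·6.7937] / (0.4999·√6.7937)
   = [0.246514 + 1.357042] / 1.302976 = 1.230687
d₂ = d₁ − σ√T = 1.230687 − 1.302976 = -0.072288
N(d₁) = 0.890780,  N(d₂) = 0.471186,  e^(−rT) = 0.601596
E₀ = V₀·N(d₁) − D·e^(−rT)·N(d₂)
   = 97.3189·0.890780 − 76.0567·0.601596·0.471186 = 65.130413

E0=65.1304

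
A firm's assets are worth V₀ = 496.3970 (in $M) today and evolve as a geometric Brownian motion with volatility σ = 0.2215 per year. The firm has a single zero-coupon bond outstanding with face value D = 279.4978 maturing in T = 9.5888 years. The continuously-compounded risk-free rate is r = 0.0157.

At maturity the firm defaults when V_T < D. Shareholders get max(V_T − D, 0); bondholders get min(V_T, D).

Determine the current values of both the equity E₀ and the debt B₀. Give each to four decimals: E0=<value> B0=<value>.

E0=272.9972 B0=223.3998

d₁ = [ln(V₀/D) + (r + σ²/2)T] / (σ√T)
   = [ln(496.3970/279.4978) + (0.0157 + 0.5·0.2215²)·9.5888] / (0.2215·√9.5888)
   = [0.574382 + 0.385768] / 0.685892 = 1.399855
d₂ = d₁ − σ√T = 1.399855 − 0.685892 = 0.713963
N(d₁) = 0.919222,  N(d₂) = 0.762375,  e^(−rT) = 0.860240
E₀ = V₀·N(d₁) − D·e^(−rT)·N(d₂)
   = 496.3970·0.919222 − 279.4978·0.860240·0.762375 = 272.997159
B₀ = V₀ − E₀ = 496.3970 − 272.997159 = 223.399841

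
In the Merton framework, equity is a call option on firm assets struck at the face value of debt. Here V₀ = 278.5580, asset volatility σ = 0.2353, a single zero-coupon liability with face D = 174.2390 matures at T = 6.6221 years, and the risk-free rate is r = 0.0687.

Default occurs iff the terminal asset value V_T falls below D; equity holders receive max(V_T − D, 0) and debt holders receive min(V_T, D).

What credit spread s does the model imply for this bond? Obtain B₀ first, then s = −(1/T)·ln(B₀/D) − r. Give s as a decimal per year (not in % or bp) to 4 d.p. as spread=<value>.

spread=0.0039

d₁ = [ln(V₀/D) + (r + σ²/2)T] / (σ√T)
   = [ln(278.5580/174.2390) + (0.0687 + 0.5·0.2353²)·6.6221] / (0.2353·√6.6221)
   = [0.469198 + 0.638258] / 0.605508 = 1.828971
d₂ = d₁ − σ√T = 1.828971 − 0.605508 = 1.223463
N(d₁) = 0.966298,  N(d₂) = 0.889423,  e^(−rT) = 0.634487
E₀ = V₀·N(d₁) − D·e^(−rT)·N(d₂)
   = 278.5580·0.966298 − 174.2390·0.634487·0.889423 = 170.842240
B₀ = V₀ − E₀ = 278.5580 − 170.842240 = 107.715760
spread = −(1/T)·ln(B₀/D) − r = −(1/6.6221)·ln(107.715760/174.2390) − 0.0687 = 0.00392530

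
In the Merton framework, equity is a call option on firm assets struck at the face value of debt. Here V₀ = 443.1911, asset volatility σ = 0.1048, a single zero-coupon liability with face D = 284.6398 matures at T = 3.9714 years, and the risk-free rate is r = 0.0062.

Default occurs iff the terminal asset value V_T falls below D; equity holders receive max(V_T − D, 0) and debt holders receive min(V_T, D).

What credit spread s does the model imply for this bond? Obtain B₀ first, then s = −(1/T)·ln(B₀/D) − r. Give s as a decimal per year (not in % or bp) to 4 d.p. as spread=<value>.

spread=0.0003

d₁ = [ln(V₀/D) + (r + σ²/2)T] / (σ√T)
   = [ln(443.1911/284.6398) + (0.0062 + 0.5·0.1048²)·3.9714] / (0.1048·√3.9714)
   = [0.442777 + 0.046432] / 0.208849 = 2.342398
d₂ = d₁ − σ√T = 2.342398 − 0.208849 = 2.133549
N(d₁) = 0.990420,  N(d₂) = 0.983560,  e^(−rT) = 0.975678
E₀ = V₀·N(d₁) − D·e^(−rT)·N(d₂)
   = 443.1911·0.990420 − 284.6398·0.975678·0.983560 = 165.794111
B₀ = V₀ − E₀ = 443.1911 − 165.794111 = 277.396989
spread = −(1/T)·ln(B₀/D) − r = −(1/3.9714)·ln(277.396989/284.6398) − 0.0062 = 0.00029012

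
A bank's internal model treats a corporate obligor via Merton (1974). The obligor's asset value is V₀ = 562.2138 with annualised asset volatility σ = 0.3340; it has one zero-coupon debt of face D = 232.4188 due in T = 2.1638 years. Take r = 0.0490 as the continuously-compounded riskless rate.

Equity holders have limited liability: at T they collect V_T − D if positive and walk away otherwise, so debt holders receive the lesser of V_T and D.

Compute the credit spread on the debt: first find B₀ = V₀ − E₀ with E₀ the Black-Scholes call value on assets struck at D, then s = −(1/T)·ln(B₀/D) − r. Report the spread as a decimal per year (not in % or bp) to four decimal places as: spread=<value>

d₁ = [ln(V₀/D) + (r + σ²/2)T] / (σ√T)
   = [ln(562.2138/232.4188) + (0.0490 + 0.5·0.3340²)·2.1638] / (0.3340·√2.1638)
   = [0.883341 + 0.226719] / 0.491309 = 2.259391
d₂ = d₁ − σ√T = 2.259391 − 0.491309 = 1.768082
N(d₁) = 0.988070,  N(d₂) = 0.961476,  e^(−rT) = 0.899401
E₀ = V₀·N(d₁) − D·e^(−rT)·N(d₂)
   = 562.2138·0.988070 − 232.4188·0.899401·0.961476 = 354.522020
B₀ = V₀ − E₀ = 562.2138 − 354.522020 = 207.691780
spread = −(1/T)·ln(B₀/D) − r = −(1/2.1638)·ln(207.691780/232.4188) − 0.0490 = 0.00298529

spread=0.0030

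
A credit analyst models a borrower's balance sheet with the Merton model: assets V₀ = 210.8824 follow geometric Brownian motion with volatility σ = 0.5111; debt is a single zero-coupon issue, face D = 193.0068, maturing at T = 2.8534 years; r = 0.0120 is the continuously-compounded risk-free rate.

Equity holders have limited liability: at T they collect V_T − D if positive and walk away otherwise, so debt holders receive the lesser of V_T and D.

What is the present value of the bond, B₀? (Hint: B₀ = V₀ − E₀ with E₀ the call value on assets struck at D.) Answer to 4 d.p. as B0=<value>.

d₁ = [ln(V₀/D) + (r + σ²/2)T] / (σ√T)
   = [ln(210.8824/193.0068) + (0.0120 + 0.5·0.5111²)·2.8534] / (0.5111·√2.8534)
   = [0.088575 + 0.406928] / 0.863351 = 0.573930
d₂ = d₁ − σ√T = 0.573930 − 0.863351 = -0.289420
N(d₁) = 0.716993,  N(d₂) = 0.386130,  e^(−rT) = 0.966339
E₀ = V₀·N(d₁) − D·e^(−rT)·N(d₂)
   = 210.8824·0.716993 − 193.0068·0.966339·0.386130 = 79.184037
B₀ = V₀ − E₀ = 210.8824 − 79.184037 = 131.698363

B0=131.6984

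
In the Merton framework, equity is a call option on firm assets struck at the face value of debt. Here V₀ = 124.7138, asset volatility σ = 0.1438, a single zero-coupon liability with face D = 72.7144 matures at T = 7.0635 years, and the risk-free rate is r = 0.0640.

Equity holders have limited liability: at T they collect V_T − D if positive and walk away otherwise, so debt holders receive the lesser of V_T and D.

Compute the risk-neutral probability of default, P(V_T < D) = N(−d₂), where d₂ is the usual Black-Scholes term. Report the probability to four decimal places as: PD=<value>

PD=0.0081

d₁ = [ln(V₀/D) + (r + σ²/2)T] / (σ√T)
   = [ln(124.7138/72.7144) + (0.0640 + 0.5·0.1438²)·7.0635] / (0.1438·√7.0635)
   = [0.539482 + 0.525095] / 0.382181 = 2.785533
d₂ = d₁ − σ√T = 2.785533 − 0.382181 = 2.403352
risk-neutral PD = N(−d₂) = N(-2.403352) = 0.008123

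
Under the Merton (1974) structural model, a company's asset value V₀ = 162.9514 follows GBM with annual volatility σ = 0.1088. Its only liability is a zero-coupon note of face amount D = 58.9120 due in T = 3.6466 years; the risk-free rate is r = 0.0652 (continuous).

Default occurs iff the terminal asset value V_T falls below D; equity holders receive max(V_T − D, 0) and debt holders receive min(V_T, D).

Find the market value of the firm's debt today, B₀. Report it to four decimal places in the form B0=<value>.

d₁ = [ln(V₀/D) + (r + σ²/2)T] / (σ√T)
   = [ln(162.9514/58.9120) + (0.0652 + 0.5·0.1088²)·3.6466] / (0.1088·√3.6466)
   = [1.017407 + 0.259342] / 0.207765 = 6.145150
d₂ = d₁ − σ√T = 6.145150 − 0.207765 = 5.937384
N(d₁) = 1.000000,  N(d₂) = 1.000000,  e^(−rT) = 0.788393
E₀ = V₀·N(d₁) − D·e^(−rT)·N(d₂)
   = 162.9514·1.000000 − 58.9120·0.788393·1.000000 = 116.505579
B₀ = V₀ − E₀ = 162.9514 − 116.505579 = 46.445821

B0=46.4458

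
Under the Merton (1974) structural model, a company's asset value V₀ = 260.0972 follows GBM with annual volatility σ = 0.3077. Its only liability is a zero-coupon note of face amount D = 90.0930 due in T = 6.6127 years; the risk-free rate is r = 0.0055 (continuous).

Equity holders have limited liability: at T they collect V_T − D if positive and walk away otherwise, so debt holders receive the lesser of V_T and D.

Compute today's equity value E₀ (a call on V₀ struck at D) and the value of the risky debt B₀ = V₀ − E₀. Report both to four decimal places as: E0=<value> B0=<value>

E0=177.4796 B0=82.6176

d₁ = [ln(V₀/D) + (r + σ²/2)T] / (σ√T)
   = [ln(260.0972/90.0930) + (0.0055 + 0.5·0.3077²)·6.6127] / (0.3077·√6.6127)
   = [1.060213 + 0.349413] / 0.791256 = 1.781504
d₂ = d₁ − σ√T = 1.781504 − 0.791256 = 0.990249
N(d₁) = 0.962585,  N(d₂) = 0.838974,  e^(−rT) = 0.964284
E₀ = V₀·N(d₁) − D·e^(−rT)·N(d₂)
   = 260.0972·0.962585 − 90.0930·0.964284·0.838974 = 177.479644
B₀ = V₀ − E₀ = 260.0972 − 177.479644 = 82.617556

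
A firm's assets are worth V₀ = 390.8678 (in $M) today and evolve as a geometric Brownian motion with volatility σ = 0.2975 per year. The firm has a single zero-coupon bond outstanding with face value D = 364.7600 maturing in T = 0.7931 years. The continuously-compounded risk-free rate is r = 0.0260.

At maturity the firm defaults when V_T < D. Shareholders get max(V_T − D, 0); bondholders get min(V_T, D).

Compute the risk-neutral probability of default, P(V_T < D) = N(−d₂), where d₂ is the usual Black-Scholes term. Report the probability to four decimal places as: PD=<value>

d₁ = [ln(V₀/D) + (r + σ²/2)T] / (σ√T)
   = [ln(390.8678/364.7600) + (0.0260 + 0.5·0.2975²)·0.7931] / (0.2975·√0.7931)
   = [0.069130 + 0.055718] / 0.264942 = 0.471226
d₂ = d₁ − σ√T = 0.471226 − 0.264942 = 0.206284
risk-neutral PD = N(−d₂) = N(-0.206284) = 0.418285

PD=0.4183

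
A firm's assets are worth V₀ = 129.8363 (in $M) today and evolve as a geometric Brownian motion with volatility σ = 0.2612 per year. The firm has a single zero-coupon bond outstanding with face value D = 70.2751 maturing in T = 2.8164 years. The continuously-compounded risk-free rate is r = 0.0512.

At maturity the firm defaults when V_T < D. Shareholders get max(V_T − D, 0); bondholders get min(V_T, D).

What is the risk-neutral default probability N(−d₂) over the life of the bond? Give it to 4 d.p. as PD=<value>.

PD=0.0655

d₁ = [ln(V₀/D) + (r + σ²/2)T] / (σ√T)
   = [ln(129.8363/70.2751) + (0.0512 + 0.5·0.2612²)·2.8164] / (0.2612·√2.8164)
   = [0.613857 + 0.240275] / 0.438349 = 1.948518
d₂ = d₁ − σ√T = 1.948518 − 0.438349 = 1.510169
risk-neutral PD = N(−d₂) = N(-1.510169) = 0.065500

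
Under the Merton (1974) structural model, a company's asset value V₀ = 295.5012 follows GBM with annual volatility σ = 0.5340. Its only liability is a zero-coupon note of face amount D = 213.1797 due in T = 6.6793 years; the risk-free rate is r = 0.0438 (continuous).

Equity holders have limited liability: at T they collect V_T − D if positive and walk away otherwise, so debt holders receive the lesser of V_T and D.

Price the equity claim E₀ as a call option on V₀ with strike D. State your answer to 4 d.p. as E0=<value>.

E0=193.4708

d₁ = [ln(V₀/D) + (r + σ²/2)T] / (σ√T)
   = [ln(295.5012/213.1797) + (0.0438 + 0.5·0.5340²)·6.6793] / (0.5340·√6.6793)
   = [0.326537 + 1.244875] / 1.380088 = 1.138632
d₂ = d₁ − σ√T = 1.138632 − 1.380088 = -0.241456
N(d₁) = 0.872572,  N(d₂) = 0.404601,  e^(−rT) = 0.746355
E₀ = V₀·N(d₁) − D·e^(−rT)·N(d₂)
   = 295.5012·0.872572 − 213.1797·0.746355·0.404601 = 193.470801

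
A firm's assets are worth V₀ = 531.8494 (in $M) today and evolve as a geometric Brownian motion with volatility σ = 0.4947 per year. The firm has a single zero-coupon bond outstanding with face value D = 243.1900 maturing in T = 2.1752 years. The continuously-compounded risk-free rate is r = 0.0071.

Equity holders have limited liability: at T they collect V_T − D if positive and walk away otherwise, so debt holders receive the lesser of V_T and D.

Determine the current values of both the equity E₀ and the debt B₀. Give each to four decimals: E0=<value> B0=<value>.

E0=309.7095 B0=222.1399

d₁ = [ln(V₀/D) + (r + σ²/2)T] / (σ√T)
   = [ln(531.8494/243.1900) + (0.0071 + 0.5·0.4947²)·2.1752] / (0.4947·√2.1752)
   = [0.782517 + 0.281610] / 0.729611 = 1.458486
d₂ = d₁ − σ√T = 1.458486 − 0.729611 = 0.728874
N(d₁) = 0.927647,  N(d₂) = 0.766961,  e^(−rT) = 0.984675
E₀ = V₀·N(d₁) − D·e^(−rT)·N(d₂)
   = 531.8494·0.927647 − 243.1900·0.984675·0.766961 = 309.709547
B₀ = V₀ − E₀ = 531.8494 − 309.709547 = 222.139853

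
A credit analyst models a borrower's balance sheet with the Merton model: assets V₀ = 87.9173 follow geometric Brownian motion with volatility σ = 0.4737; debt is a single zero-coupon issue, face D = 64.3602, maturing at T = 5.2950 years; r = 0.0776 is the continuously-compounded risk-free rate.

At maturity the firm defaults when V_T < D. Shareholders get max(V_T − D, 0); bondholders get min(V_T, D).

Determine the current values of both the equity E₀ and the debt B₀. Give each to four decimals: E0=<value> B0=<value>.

E0=54.5955 B0=33.3218

d₁ = [ln(V₀/D) + (r + σ²/2)T] / (σ√T)
   = [ln(87.9173/64.3602) + (0.0776 + 0.5·0.4737²)·5.2950] / (0.4737·√5.2950)
   = [0.311901 + 1.004969] / 1.090025 = 1.208110
d₂ = d₁ − σ√T = 1.208110 − 1.090025 = 0.118086
N(d₁) = 0.886498,  N(d₂) = 0.547000,  e^(−rT) = 0.663059
E₀ = V₀·N(d₁) − D·e^(−rT)·N(d₂)
   = 87.9173·0.886498 − 64.3602·0.663059·0.547000 = 54.595476
B₀ = V₀ − E₀ = 87.9173 − 54.595476 = 33.321824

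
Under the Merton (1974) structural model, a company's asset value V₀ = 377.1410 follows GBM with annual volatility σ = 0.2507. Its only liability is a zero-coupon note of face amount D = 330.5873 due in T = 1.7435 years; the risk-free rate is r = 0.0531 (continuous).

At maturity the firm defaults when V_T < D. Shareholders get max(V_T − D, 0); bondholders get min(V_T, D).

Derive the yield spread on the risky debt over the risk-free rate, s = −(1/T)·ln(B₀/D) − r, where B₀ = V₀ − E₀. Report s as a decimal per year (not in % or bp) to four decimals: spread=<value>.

spread=0.0322

d₁ = [ln(V₀/D) + (r + σ²/2)T] / (σ√T)
   = [ln(377.1410/330.5873) + (0.0531 + 0.5·0.2507²)·1.7435] / (0.2507·√1.7435)
   = [0.131748 + 0.147370] / 0.331028 = 0.843185
d₂ = d₁ − σ√T = 0.843185 − 0.331028 = 0.512156
N(d₁) = 0.800437,  N(d₂) = 0.695729,  e^(−rT) = 0.911576
E₀ = V₀·N(d₁) − D·e^(−rT)·N(d₂)
   = 377.1410·0.800437 − 330.5873·0.911576·0.695729 = 92.215897
B₀ = V₀ − E₀ = 377.1410 − 92.215897 = 284.925103
spread = −(1/T)·ln(B₀/D) − r = −(1/1.7435)·ln(284.925103/330.5873) − 0.0531 = 0.03215633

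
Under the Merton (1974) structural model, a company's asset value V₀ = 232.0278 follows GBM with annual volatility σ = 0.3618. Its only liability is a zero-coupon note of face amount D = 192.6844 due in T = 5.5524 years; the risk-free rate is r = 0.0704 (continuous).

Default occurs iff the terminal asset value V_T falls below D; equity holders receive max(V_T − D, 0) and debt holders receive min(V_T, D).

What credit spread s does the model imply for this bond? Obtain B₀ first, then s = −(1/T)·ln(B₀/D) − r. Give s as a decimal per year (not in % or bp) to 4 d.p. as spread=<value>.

spread=0.0316

d₁ = [ln(V₀/D) + (r + σ²/2)T] / (σ√T)
   = [ln(232.0278/192.6844) + (0.0704 + 0.5·0.3618²)·5.5524] / (0.3618·√5.5524)
   = [0.185804 + 0.754291] / 0.852529 = 1.102714
d₂ = d₁ − σ√T = 1.102714 − 0.852529 = 0.250185
N(d₁) = 0.864924,  N(d₂) = 0.598778,  e^(−rT) = 0.676455
E₀ = V₀·N(d₁) − D·e^(−rT)·N(d₂)
   = 232.0278·0.864924 − 192.6844·0.676455·0.598778 = 122.640333
B₀ = V₀ − E₀ = 232.0278 − 122.640333 = 109.387467
spread = −(1/T)·ln(B₀/D) − r = −(1/5.5524)·ln(109.387467/192.6844) − 0.0704 = 0.03156623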